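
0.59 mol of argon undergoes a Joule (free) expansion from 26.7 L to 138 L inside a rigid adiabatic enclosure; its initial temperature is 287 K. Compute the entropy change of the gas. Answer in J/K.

For an ideal gas in free expansion Q = 0 and W = 0, so T is unchanged.
Entropy is a state function; using a reversible isothermal path, ΔS_gas = nR ln(V₂/V₁) = 0.59 × 8.314 × ln(138/26.7) = 8.06 J/K.

ΔS_gas = 8.06 J/K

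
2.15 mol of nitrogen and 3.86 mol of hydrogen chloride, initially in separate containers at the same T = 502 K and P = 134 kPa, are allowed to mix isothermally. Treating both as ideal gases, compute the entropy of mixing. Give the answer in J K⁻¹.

Mole fractions: x_A = 2.15/6.01 = 0.358, x_B = 0.642.
ΔS_mix = −R(n_A ln x_A + n_B ln x_B) = −8.314 × (2.15 ln 0.358 + 3.86 ln 0.642) = 32.6 J/K.

ΔS_mix = 32.6 J/K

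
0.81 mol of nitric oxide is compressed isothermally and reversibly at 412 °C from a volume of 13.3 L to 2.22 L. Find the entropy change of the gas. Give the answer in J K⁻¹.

ΔS_gas = -12.1 J/K

For an isothermal ideal gas ΔS_gas = nR ln(V₂/V₁) = 0.81 × 8.314 × ln(2.22/13.3) = -12.1 J/K.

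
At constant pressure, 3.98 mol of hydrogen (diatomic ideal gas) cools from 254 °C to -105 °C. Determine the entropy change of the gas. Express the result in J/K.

In kelvin: T₁ = 527.15 K, T₂ = 168.15 K. At constant pressure, ΔS = nC_p ln(T₂/T₁) with C_p = 7R/2 = 29.1 J mol⁻¹ K⁻¹.
ΔS = 3.98 × 29.1 × ln(168.15/527.15) = -132 J/K.

ΔS = -132 J/K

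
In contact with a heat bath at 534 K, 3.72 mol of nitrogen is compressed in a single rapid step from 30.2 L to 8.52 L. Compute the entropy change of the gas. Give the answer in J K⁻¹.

ΔS_gas = -39.1 J/K

Entropy is a state function, so ΔS_gas depends only on the end states.
For an isothermal ideal gas ΔS_gas = nR ln(V₂/V₁) = 3.72 × 8.314 × ln(8.52/30.2) = -39.1 J/K.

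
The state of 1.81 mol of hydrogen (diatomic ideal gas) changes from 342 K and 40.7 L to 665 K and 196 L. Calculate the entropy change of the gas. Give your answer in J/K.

ΔS = 48.7 J/K

Entropy is a state function: ΔS = nC_V ln(T₂/T₁) + nR ln(V₂/V₁), with C_V = 5R/2 = 20.79 J mol⁻¹ K⁻¹ for a diatomic ideal gas.
ΔS = 1.81 × [20.79 × ln(665/342) + 8.314 × ln(196/40.7)] = 48.7 J/K.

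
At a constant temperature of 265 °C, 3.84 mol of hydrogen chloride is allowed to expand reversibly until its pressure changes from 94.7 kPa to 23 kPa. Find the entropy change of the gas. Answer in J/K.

ΔS_gas = 45.2 J/K

For an isothermal ideal gas ΔS_gas = nR ln(P₁/P₂) = 3.84 × 8.314 × ln(94.7/23) = 45.2 J/K.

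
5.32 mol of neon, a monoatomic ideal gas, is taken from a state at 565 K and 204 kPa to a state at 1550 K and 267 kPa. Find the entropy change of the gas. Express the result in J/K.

ΔS = 99.7 J/K

ΔS = nC_p ln(T₂/T₁) − nR ln(P₂/P₁), with C_p = 5R/2 = 20.79 J mol⁻¹ K⁻¹ for a monoatomic ideal gas.
ΔS = 5.32 × [20.79 × ln(1550/565) − 8.314 × ln(267/204)] = 99.7 J/K.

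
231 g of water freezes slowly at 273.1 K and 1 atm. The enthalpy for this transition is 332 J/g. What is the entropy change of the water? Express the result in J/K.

ΔS = -281 J/K

Heat released by the substance: Q = −mL = −231 × 332 = −76692 J.
At constant T, ΔS = Q_rev/T = −76692 / 273.1 = -281 J/K.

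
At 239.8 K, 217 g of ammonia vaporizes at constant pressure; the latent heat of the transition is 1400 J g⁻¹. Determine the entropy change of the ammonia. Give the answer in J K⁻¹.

Heat absorbed by the substance: Q = mL = 217 × 1400 = 303800 J.
At constant T, ΔS = Q_rev/T = 303800 / 239.8 = 1270 J/K.

ΔS = 1270 J/K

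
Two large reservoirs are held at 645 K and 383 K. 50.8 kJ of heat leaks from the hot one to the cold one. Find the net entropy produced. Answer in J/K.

ΔS_hot = −Q/T_H = −50800/645 = -78.76 J/K and ΔS_cold = +Q/T_C = 50800/383 = 132.64 J/K.
ΔS_total = -78.76 + 132.64 = 53.9 J/K, positive as the second law requires.

ΔS_total = 53.9 J/K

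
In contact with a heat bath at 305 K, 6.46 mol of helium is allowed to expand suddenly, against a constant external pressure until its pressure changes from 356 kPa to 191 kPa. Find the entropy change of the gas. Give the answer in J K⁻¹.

ΔS_gas = 33.4 J/K

Entropy is a state function, so ΔS_gas depends only on the end states.
For an isothermal ideal gas ΔS_gas = nR ln(P₁/P₂) = 6.46 × 8.314 × ln(356/191) = 33.4 J/K.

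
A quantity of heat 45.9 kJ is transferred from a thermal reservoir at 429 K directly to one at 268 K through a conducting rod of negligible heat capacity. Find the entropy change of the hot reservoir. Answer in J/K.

The hot reservoir loses heat Q, so ΔS_hot = −Q/T_H = −45900/429 = -107 J/K.

ΔS_hot = -107 J/K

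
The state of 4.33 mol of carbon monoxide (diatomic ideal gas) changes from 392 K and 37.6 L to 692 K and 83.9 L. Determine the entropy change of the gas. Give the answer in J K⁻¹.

Entropy is a state function: ΔS = nC_V ln(T₂/T₁) + nR ln(V₂/V₁), with C_V = 5R/2 = 20.79 J mol⁻¹ K⁻¹ for a diatomic ideal gas.
ΔS = 4.33 × [20.79 × ln(692/392) + 8.314 × ln(83.9/37.6)] = 80 J/K.

ΔS = 80 J/K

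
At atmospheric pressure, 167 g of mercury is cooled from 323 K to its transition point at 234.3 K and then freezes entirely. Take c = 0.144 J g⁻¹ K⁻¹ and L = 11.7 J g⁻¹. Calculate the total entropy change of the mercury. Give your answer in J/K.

Cooling step: ΔS₁ = m c ln(T_tr/T_i) = 167 × 0.144 × ln(234.3/323) = -7.721 J/K.
Phase change: ΔS₂ = −mL/T_tr = −167 × 11.7 / 234.3 = -8.339 J/K.
ΔS_total = (-7.721) + (-8.339) = -16.1 J/K.

ΔS = -16.1 J/K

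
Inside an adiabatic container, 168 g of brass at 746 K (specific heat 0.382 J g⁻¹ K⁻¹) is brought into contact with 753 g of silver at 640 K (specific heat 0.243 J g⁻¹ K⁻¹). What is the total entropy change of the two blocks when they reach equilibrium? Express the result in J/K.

ΔS_total = 0.571 J/K

Energy balance: T_f = (m₁c₁T₁ + m₂c₂T₂)/(m₁c₁ + m₂c₂) = 667.52 K.
ΔS₁ = m₁c₁ ln(T_f/T₁) = 64.176 × ln(667.52/746) = -7.1332 J/K.
ΔS₂ = m₂c₂ ln(T_f/T₂) = 182.979 × ln(667.52/640) = 7.7047 J/K.
ΔS_total = -7.1332 + 7.7047 = 0.571 J/K.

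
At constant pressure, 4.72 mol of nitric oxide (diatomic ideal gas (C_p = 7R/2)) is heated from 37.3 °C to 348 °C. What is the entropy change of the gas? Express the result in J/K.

ΔS = 95.3 J/K

In kelvin: T₁ = 310.45 K, T₂ = 621.15 K. At constant pressure, ΔS = nC_p ln(T₂/T₁) with C_p = 7R/2 = 29.1 J mol⁻¹ K⁻¹.
ΔS = 4.72 × 29.1 × ln(621.15/310.45) = 95.3 J/K.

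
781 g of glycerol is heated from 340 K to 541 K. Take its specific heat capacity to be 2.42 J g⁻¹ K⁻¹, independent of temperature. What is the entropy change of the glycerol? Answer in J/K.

ΔS = 878 J/K

ΔS = ∫dQ_rev/T = m c ln(T₂/T₁) = 781 × 2.42 × ln(541/340) = 878 J/K.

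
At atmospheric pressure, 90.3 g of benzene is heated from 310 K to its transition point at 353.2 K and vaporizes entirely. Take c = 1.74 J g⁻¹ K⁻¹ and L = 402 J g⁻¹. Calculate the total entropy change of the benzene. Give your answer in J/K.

ΔS = 123 J/K

Warming step: ΔS₁ = m c ln(T_tr/T_i) = 90.3 × 1.74 × ln(353.2/310) = 20.5 J/K.
Phase change: ΔS₂ = +mL/T_tr = 90.3 × 402 / 353.2 = 102.8 J/K.
ΔS_total = (20.5) + (102.8) = 123 J/K.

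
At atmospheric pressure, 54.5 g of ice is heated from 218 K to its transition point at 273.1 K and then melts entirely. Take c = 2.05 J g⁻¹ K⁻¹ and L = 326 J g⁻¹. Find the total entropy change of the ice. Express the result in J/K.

Warming step: ΔS₁ = m c ln(T_tr/T_i) = 54.5 × 2.05 × ln(273.1/218) = 25.18 J/K.
Phase change: ΔS₂ = +mL/T_tr = 54.5 × 326 / 273.1 = 65.06 J/K.
ΔS_total = (25.18) + (65.06) = 90.2 J/K.

ΔS = 90.2 J/K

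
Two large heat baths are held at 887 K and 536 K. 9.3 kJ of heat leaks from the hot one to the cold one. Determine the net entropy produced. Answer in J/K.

ΔS_hot = −Q/T_H = −9300/887 = -10.48 J/K and ΔS_cold = +Q/T_C = 9300/536 = 17.35 J/K.
ΔS_total = -10.48 + 17.35 = 6.87 J/K, positive as the second law requires.

ΔS_total = 6.87 J/K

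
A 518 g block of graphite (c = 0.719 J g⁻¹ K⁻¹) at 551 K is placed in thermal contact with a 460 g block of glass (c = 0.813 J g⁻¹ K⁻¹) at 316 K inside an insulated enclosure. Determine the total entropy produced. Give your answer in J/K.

Energy balance: T_f = (m₁c₁T₁ + m₂c₂T₂)/(m₁c₁ + m₂c₂) = 433.26 K.
ΔS₁ = m₁c₁ ln(T_f/T₁) = 372.442 × ln(433.26/551) = -89.54 J/K.
ΔS₂ = m₂c₂ ln(T_f/T₂) = 373.98 × ln(433.26/316) = 118 J/K.
ΔS_total = -89.54 + 118 = 28.5 J/K.

ΔS_total = 28.5 J/K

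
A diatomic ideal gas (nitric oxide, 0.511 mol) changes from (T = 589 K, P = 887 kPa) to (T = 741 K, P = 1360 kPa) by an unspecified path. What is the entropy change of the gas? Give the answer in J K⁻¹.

ΔS = nC_p ln(T₂/T₁) − nR ln(P₂/P₁), with C_p = 7R/2 = 29.1 J mol⁻¹ K⁻¹ for a diatomic ideal gas.
ΔS = 0.511 × [29.1 × ln(741/589) − 8.314 × ln(1360/887)] = 1.6 J/K.

ΔS = 1.6 J/K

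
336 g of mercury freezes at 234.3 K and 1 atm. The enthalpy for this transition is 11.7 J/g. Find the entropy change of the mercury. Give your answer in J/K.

ΔS = -16.8 J/K

Heat released by the substance: Q = −mL = −336 × 11.7 = −3931.2 J.
At constant T, ΔS = Q_rev/T = −3931.2 / 234.3 = -16.8 J/K.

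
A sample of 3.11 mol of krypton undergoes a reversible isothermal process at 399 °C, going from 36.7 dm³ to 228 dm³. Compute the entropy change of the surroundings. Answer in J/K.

For an isothermal ideal gas ΔS_gas = nR ln(V₂/V₁) = 3.11 × 8.314 × ln(228/36.7) = 47.2 J/K.
The process is reversible, so ΔS_surr = −ΔS_gas = -47.2 J/K and ΔS_universe = 0.

ΔS_surr = -47.2 J/K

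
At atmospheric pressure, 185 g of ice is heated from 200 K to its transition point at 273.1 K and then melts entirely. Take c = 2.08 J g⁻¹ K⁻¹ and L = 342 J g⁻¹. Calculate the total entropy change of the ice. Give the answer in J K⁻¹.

Warming step: ΔS₁ = m c ln(T_tr/T_i) = 185 × 2.08 × ln(273.1/200) = 119.9 J/K.
Phase change: ΔS₂ = +mL/T_tr = 185 × 342 / 273.1 = 231.7 J/K.
ΔS_total = (119.9) + (231.7) = 352 J/K.

ΔS = 352 J/K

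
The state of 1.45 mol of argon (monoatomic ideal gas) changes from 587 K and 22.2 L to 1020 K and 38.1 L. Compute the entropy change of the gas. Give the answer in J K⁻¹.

ΔS = 16.5 J/K

Entropy is a state function: ΔS = nC_V ln(T₂/T₁) + nR ln(V₂/V₁), with C_V = 3R/2 = 12.47 J mol⁻¹ K⁻¹ for a monoatomic ideal gas.
ΔS = 1.45 × [12.47 × ln(1020/587) + 8.314 × ln(38.1/22.2)] = 16.5 J/K.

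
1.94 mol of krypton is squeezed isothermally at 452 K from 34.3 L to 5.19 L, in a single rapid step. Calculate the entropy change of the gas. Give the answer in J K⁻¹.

ΔS_gas = -30.5 J/K

Entropy is a state function, so ΔS_gas depends only on the end states.
For an isothermal ideal gas ΔS_gas = nR ln(V₂/V₁) = 1.94 × 8.314 × ln(5.19/34.3) = -30.5 J/K.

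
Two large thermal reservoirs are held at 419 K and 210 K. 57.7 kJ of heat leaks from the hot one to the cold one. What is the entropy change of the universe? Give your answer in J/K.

ΔS_total = 137 J/K

ΔS_hot = −Q/T_H = −57700/419 = -137.7 J/K and ΔS_cold = +Q/T_C = 57700/210 = 274.8 J/K.
ΔS_total = -137.7 + 274.8 = 137 J/K, positive as the second law requires.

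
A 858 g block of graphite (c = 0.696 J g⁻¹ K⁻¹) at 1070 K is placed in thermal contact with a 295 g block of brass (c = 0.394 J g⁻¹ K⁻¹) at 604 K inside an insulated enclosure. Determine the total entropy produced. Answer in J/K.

ΔS_total = 14 J/K

Energy balance: T_f = (m₁c₁T₁ + m₂c₂T₂)/(m₁c₁ + m₂c₂) = 994.08 K.
ΔS₁ = m₁c₁ ln(T_f/T₁) = 597.168 × ln(994.08/1070) = -43.95 J/K.
ΔS₂ = m₂c₂ ln(T_f/T₂) = 116.23 × ln(994.08/604) = 57.91 J/K.
ΔS_total = -43.95 + 57.91 = 14 J/K.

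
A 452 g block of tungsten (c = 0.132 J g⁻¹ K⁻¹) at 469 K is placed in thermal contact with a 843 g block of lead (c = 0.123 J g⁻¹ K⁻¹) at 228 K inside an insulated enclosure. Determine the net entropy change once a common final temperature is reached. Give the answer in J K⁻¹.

ΔS_total = 10.3 J/K

Energy balance: T_f = (m₁c₁T₁ + m₂c₂T₂)/(m₁c₁ + m₂c₂) = 316.02 K.
ΔS₁ = m₁c₁ ln(T_f/T₁) = 59.664 × ln(316.02/469) = -23.55 J/K.
ΔS₂ = m₂c₂ ln(T_f/T₂) = 103.689 × ln(316.02/228) = 33.85 J/K.
ΔS_total = -23.55 + 33.85 = 10.3 J/K.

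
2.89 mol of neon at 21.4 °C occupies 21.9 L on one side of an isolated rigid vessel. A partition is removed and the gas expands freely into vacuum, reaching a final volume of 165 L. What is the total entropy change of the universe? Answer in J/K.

No heat is exchanged and no work is done, so the ideal-gas temperature stays constant.
Entropy is a state function; using a reversible isothermal path, ΔS_gas = nR ln(V₂/V₁) = 2.89 × 8.314 × ln(165/21.9) = 48.5 J/K.
The insulated surroundings exchange no heat, so ΔS_surr = 0 and ΔS_universe = ΔS_gas.

ΔS_universe = 48.5 J/K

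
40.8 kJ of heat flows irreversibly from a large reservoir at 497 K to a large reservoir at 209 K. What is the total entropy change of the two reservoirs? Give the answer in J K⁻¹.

ΔS_hot = −Q/T_H = −40800/497 = -82.09 J/K and ΔS_cold = +Q/T_C = 40800/209 = 195.2 J/K.
ΔS_total = -82.09 + 195.2 = 113 J/K, positive as the second law requires.

ΔS_total = 113 J/K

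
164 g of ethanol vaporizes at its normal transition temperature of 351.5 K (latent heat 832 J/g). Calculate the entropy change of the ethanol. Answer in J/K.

Heat absorbed by the substance: Q = mL = 164 × 832 = 136448 J.
At constant T, ΔS = Q_rev/T = 136448 / 351.5 = 388 J/K.

ΔS = 388 J/K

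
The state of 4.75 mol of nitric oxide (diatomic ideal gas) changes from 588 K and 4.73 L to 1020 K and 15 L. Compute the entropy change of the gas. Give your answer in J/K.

ΔS = 100 J/K

Entropy is a state function: ΔS = nC_V ln(T₂/T₁) + nR ln(V₂/V₁), with C_V = 5R/2 = 20.79 J mol⁻¹ K⁻¹ for a diatomic ideal gas.
ΔS = 4.75 × [20.79 × ln(1020/588) + 8.314 × ln(15/4.73)] = 100 J/K.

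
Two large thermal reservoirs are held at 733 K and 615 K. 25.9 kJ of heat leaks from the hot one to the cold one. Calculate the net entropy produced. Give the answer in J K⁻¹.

ΔS_total = 6.78 J/K

ΔS_hot = −Q/T_H = −25900/733 = -35.33 J/K and ΔS_cold = +Q/T_C = 25900/615 = 42.11 J/K.
ΔS_total = -35.33 + 42.11 = 6.78 J/K, positive as the second law requires.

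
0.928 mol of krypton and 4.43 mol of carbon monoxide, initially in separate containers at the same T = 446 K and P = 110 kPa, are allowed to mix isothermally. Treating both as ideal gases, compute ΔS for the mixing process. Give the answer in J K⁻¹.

Mole fractions: x_A = 0.928/5.36 = 0.173, x_B = 0.827.
ΔS_mix = −R(n_A ln x_A + n_B ln x_B) = −8.314 × (0.928 ln 0.173 + 4.43 ln 0.827) = 20.5 J/K.

ΔS_mix = 20.5 J/K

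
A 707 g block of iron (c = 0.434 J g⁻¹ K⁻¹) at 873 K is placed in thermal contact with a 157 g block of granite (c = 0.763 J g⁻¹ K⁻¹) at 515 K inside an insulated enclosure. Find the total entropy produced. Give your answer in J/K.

Energy balance: T_f = (m₁c₁T₁ + m₂c₂T₂)/(m₁c₁ + m₂c₂) = 772.48 K.
ΔS₁ = m₁c₁ ln(T_f/T₁) = 306.838 × ln(772.48/873) = -37.54 J/K.
ΔS₂ = m₂c₂ ln(T_f/T₂) = 119.791 × ln(772.48/515) = 48.57 J/K.
ΔS_total = -37.54 + 48.57 = 11 J/K.

ΔS_total = 11 J/K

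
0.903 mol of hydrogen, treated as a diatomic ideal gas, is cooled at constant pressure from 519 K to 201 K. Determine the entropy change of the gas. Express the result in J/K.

ΔS = -24.9 J/K

At constant pressure, ΔS = nC_p ln(T₂/T₁) with C_p = 7R/2 = 29.1 J mol⁻¹ K⁻¹.
ΔS = 0.903 × 29.1 × ln(201/519) = -24.9 J/K.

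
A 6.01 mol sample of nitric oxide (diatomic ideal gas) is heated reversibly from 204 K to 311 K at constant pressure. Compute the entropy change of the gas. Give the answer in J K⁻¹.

ΔS = 73.7 J/K

At constant pressure, ΔS = nC_p ln(T₂/T₁) with C_p = 7R/2 = 29.1 J mol⁻¹ K⁻¹.
ΔS = 6.01 × 29.1 × ln(311/204) = 73.7 J/K.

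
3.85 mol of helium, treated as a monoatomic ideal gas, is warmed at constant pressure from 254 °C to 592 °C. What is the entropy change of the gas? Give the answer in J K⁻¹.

ΔS = 39.6 J/K

In kelvin: T₁ = 527.15 K, T₂ = 865.15 K. At constant pressure, ΔS = nC_p ln(T₂/T₁) with C_p = 5R/2 = 20.79 J mol⁻¹ K⁻¹.
ΔS = 3.85 × 20.79 × ln(865.15/527.15) = 39.6 J/K.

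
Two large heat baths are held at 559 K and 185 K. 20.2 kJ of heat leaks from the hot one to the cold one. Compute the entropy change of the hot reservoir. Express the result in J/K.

ΔS_hot = -36.1 J/K

The hot reservoir loses heat Q, so ΔS_hot = −Q/T_H = −20200/559 = -36.1 J/K.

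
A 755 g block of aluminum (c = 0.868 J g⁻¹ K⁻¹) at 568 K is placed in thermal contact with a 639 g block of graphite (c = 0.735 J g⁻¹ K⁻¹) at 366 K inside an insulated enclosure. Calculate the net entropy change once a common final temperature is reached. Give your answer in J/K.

Energy balance: T_f = (m₁c₁T₁ + m₂c₂T₂)/(m₁c₁ + m₂c₂) = 483.67 K.
ΔS₁ = m₁c₁ ln(T_f/T₁) = 655.34 × ln(483.67/568) = -105.3 J/K.
ΔS₂ = m₂c₂ ln(T_f/T₂) = 469.665 × ln(483.67/366) = 130.9 J/K.
ΔS_total = -105.3 + 130.9 = 25.6 J/K.

ΔS_total = 25.6 J/K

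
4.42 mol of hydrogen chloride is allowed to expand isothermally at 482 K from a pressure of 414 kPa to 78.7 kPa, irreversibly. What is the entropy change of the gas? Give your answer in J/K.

ΔS_gas = 61 J/K

Entropy is a state function, so ΔS_gas depends only on the end states.
For an isothermal ideal gas ΔS_gas = nR ln(P₁/P₂) = 4.42 × 8.314 × ln(414/78.7) = 61 J/K.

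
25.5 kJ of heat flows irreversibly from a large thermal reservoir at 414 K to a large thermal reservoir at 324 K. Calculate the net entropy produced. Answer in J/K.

ΔS_total = 17.1 J/K

ΔS_hot = −Q/T_H = −25500/414 = -61.59 J/K and ΔS_cold = +Q/T_C = 25500/324 = 78.7 J/K.
ΔS_total = -61.59 + 78.7 = 17.1 J/K, positive as the second law requires.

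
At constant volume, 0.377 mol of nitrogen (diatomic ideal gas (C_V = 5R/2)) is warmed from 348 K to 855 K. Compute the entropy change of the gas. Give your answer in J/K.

ΔS = 7.04 J/K

At constant volume, ΔS = nC_V ln(T₂/T₁) with C_V = 5R/2 = 20.79 J mol⁻¹ K⁻¹.
ΔS = 0.377 × 20.79 × ln(855/348) = 7.04 J/K.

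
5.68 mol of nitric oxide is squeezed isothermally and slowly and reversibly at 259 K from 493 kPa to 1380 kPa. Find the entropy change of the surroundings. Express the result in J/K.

For an isothermal ideal gas ΔS_gas = nR ln(P₁/P₂) = 5.68 × 8.314 × ln(493/1380) = -48.6 J/K.
The process is reversible, so ΔS_surr = −ΔS_gas = 48.6 J/K and ΔS_universe = 0.

ΔS_surr = 48.6 J/K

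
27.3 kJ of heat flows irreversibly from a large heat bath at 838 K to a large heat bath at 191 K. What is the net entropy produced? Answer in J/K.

ΔS_hot = −Q/T_H = −27300/838 = -32.58 J/K and ΔS_cold = +Q/T_C = 27300/191 = 142.9 J/K.
ΔS_total = -32.58 + 142.9 = 110 J/K, positive as the second law requires.

ΔS_total = 110 J/K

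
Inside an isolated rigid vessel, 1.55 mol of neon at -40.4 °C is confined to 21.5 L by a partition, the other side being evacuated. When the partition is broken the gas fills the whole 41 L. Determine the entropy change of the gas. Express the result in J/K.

ΔS_gas = 8.32 J/K

No heat is exchanged and no work is done, so the ideal-gas temperature stays constant.
Entropy is a state function; using a reversible isothermal path, ΔS_gas = nR ln(V₂/V₁) = 1.55 × 8.314 × ln(41/21.5) = 8.32 J/K.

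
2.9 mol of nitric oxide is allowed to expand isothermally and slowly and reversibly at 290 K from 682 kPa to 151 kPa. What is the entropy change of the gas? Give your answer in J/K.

For an isothermal ideal gas ΔS_gas = nR ln(P₁/P₂) = 2.9 × 8.314 × ln(682/151) = 36.4 J/K.

ΔS_gas = 36.4 J/K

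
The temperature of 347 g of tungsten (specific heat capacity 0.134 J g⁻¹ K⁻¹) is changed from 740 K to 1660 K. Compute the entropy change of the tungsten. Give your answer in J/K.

ΔS = 37.6 J/K

ΔS = ∫dQ_rev/T = m c ln(T₂/T₁) = 347 × 0.134 × ln(1660/740) = 37.6 J/K.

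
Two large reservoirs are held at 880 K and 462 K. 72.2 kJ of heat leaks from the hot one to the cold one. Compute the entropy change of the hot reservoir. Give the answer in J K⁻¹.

ΔS_hot = -82 J/K

The hot reservoir loses heat Q, so ΔS_hot = −Q/T_H = −72200/880 = -82 J/K.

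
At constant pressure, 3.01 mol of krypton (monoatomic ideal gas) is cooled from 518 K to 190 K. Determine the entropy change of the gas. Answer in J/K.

At constant pressure, ΔS = nC_p ln(T₂/T₁) with C_p = 5R/2 = 20.79 J mol⁻¹ K⁻¹.
ΔS = 3.01 × 20.79 × ln(190/518) = -62.7 J/K.

ΔS = -62.7 J/K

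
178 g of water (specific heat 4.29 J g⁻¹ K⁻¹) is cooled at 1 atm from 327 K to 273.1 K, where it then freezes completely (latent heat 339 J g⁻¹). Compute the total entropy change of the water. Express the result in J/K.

Cooling step: ΔS₁ = m c ln(T_tr/T_i) = 178 × 4.29 × ln(273.1/327) = -137.5 J/K.
Phase change: ΔS₂ = −mL/T_tr = −178 × 339 / 273.1 = -221 J/K.
ΔS_total = (-137.5) + (-221) = -358 J/K.

ΔS = -358 J/K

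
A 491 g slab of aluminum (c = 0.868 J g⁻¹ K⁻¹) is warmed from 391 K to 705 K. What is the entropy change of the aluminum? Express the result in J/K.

ΔS = ∫dQ_rev/T = m c ln(T₂/T₁) = 491 × 0.868 × ln(705/391) = 251 J/K.

ΔS = 251 J/K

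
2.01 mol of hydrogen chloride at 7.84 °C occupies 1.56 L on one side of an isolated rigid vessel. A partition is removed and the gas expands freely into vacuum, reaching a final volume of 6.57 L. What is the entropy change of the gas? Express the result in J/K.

No heat is exchanged and no work is done, so the ideal-gas temperature stays constant.
Entropy is a state function; using a reversible isothermal path, ΔS_gas = nR ln(V₂/V₁) = 2.01 × 8.314 × ln(6.57/1.56) = 24 J/K.

ΔS_gas = 24 J/K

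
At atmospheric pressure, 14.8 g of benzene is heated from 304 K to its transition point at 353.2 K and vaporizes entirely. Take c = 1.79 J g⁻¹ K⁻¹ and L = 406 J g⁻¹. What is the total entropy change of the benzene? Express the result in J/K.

ΔS = 21 J/K

Warming step: ΔS₁ = m c ln(T_tr/T_i) = 14.8 × 1.79 × ln(353.2/304) = 3.974 J/K.
Phase change: ΔS₂ = +mL/T_tr = 14.8 × 406 / 353.2 = 17.01 J/K.
ΔS_total = (3.974) + (17.01) = 21 J/K.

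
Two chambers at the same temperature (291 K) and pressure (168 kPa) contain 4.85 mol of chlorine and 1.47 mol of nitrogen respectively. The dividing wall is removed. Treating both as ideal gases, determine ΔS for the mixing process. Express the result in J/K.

ΔS_mix = 28.5 J/K

Mole fractions: x_A = 4.85/6.32 = 0.767, x_B = 0.233.
ΔS_mix = −R(n_A ln x_A + n_B ln x_B) = −8.314 × (4.85 ln 0.767 + 1.47 ln 0.233) = 28.5 J/K.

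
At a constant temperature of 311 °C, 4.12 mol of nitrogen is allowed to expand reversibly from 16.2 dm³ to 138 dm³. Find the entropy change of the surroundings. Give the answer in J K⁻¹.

ΔS_surr = -73.4 J/K

For an isothermal ideal gas ΔS_gas = nR ln(V₂/V₁) = 4.12 × 8.314 × ln(138/16.2) = 73.4 J/K.
The process is reversible, so ΔS_surr = −ΔS_gas = -73.4 J/K and ΔS_universe = 0.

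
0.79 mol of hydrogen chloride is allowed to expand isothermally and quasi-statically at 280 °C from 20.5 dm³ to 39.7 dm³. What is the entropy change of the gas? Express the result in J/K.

For an isothermal ideal gas ΔS_gas = nR ln(V₂/V₁) = 0.79 × 8.314 × ln(39.7/20.5) = 4.34 J/K.

ΔS_gas = 4.34 J/K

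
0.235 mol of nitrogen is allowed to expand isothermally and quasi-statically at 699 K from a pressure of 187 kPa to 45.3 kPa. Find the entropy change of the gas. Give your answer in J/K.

For an isothermal ideal gas ΔS_gas = nR ln(P₁/P₂) = 0.235 × 8.314 × ln(187/45.3) = 2.77 J/K.

ΔS_gas = 2.77 J/K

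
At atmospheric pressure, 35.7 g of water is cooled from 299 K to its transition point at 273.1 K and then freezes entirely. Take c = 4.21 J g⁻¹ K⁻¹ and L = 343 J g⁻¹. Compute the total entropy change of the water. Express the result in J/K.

ΔS = -58.5 J/K

Cooling step: ΔS₁ = m c ln(T_tr/T_i) = 35.7 × 4.21 × ln(273.1/299) = -13.62 J/K.
Phase change: ΔS₂ = −mL/T_tr = −35.7 × 343 / 273.1 = -44.84 J/K.
ΔS_total = (-13.62) + (-44.84) = -58.5 J/K.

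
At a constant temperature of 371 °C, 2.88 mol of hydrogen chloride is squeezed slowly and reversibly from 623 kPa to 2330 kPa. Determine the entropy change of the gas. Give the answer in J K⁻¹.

ΔS_gas = -31.6 J/K

For an isothermal ideal gas ΔS_gas = nR ln(P₁/P₂) = 2.88 × 8.314 × ln(623/2330) = -31.6 J/K.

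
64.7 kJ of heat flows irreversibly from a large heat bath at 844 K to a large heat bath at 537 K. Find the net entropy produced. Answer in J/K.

ΔS_total = 43.8 J/K

ΔS_hot = −Q/T_H = −64700/844 = -76.66 J/K and ΔS_cold = +Q/T_C = 64700/537 = 120.5 J/K.
ΔS_total = -76.66 + 120.5 = 43.8 J/K, positive as the second law requires.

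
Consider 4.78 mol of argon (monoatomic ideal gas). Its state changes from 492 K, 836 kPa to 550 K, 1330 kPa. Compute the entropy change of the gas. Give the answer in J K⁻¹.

ΔS = nC_p ln(T₂/T₁) − nR ln(P₂/P₁), with C_p = 5R/2 = 20.79 J mol⁻¹ K⁻¹ for a monoatomic ideal gas.
ΔS = 4.78 × [20.79 × ln(550/492) − 8.314 × ln(1330/836)] = -7.38 J/K.

ΔS = -7.38 J/K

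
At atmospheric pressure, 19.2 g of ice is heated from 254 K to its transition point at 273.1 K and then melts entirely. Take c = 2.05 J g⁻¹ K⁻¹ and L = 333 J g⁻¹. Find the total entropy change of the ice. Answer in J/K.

ΔS = 26.3 J/K

Warming step: ΔS₁ = m c ln(T_tr/T_i) = 19.2 × 2.05 × ln(273.1/254) = 2.854 J/K.
Phase change: ΔS₂ = +mL/T_tr = 19.2 × 333 / 273.1 = 23.41 J/K.
ΔS_total = (2.854) + (23.41) = 26.3 J/K.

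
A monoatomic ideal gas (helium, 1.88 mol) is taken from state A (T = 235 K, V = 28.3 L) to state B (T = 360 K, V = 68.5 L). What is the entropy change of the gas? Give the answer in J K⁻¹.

ΔS = 23.8 J/K

Entropy is a state function: ΔS = nC_V ln(T₂/T₁) + nR ln(V₂/V₁), with C_V = 3R/2 = 12.47 J mol⁻¹ K⁻¹ for a monoatomic ideal gas.
ΔS = 1.88 × [12.47 × ln(360/235) + 8.314 × ln(68.5/28.3)] = 23.8 J/K.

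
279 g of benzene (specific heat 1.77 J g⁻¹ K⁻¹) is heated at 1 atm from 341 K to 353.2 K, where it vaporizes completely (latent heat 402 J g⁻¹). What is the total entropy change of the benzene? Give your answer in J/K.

ΔS = 335 J/K

Warming step: ΔS₁ = m c ln(T_tr/T_i) = 279 × 1.77 × ln(353.2/341) = 17.36 J/K.
Phase change: ΔS₂ = +mL/T_tr = 279 × 402 / 353.2 = 317.5 J/K.
ΔS_total = (17.36) + (317.5) = 335 J/K.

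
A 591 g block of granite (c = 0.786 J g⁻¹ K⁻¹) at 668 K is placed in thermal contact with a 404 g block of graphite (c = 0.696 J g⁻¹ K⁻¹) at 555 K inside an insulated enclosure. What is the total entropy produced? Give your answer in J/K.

Energy balance: T_f = (m₁c₁T₁ + m₂c₂T₂)/(m₁c₁ + m₂c₂) = 625.39 K.
ΔS₁ = m₁c₁ ln(T_f/T₁) = 464.526 × ln(625.39/668) = -30.62 J/K.
ΔS₂ = m₂c₂ ln(T_f/T₂) = 281.184 × ln(625.39/555) = 33.58 J/K.
ΔS_total = -30.62 + 33.58 = 2.96 J/K.

ΔS_total = 2.96 J/K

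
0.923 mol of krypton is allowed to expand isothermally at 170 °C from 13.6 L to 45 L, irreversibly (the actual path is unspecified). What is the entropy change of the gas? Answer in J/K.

Entropy is a state function, so ΔS_gas depends only on the end states.
For an isothermal ideal gas ΔS_gas = nR ln(V₂/V₁) = 0.923 × 8.314 × ln(45/13.6) = 9.18 J/K.

ΔS_gas = 9.18 J/K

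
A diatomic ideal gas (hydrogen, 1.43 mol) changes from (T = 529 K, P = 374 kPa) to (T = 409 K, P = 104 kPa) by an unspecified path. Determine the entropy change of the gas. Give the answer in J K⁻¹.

ΔS = nC_p ln(T₂/T₁) − nR ln(P₂/P₁), with C_p = 7R/2 = 29.1 J mol⁻¹ K⁻¹ for a diatomic ideal gas.
ΔS = 1.43 × [29.1 × ln(409/529) − 8.314 × ln(104/374)] = 4.51 J/K.

ΔS = 4.51 J/K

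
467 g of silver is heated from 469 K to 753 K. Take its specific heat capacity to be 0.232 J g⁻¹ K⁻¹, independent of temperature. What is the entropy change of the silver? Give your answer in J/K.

ΔS = 51.3 J/K

ΔS = ∫dQ_rev/T = m c ln(T₂/T₁) = 467 × 0.232 × ln(753/469) = 51.3 J/K.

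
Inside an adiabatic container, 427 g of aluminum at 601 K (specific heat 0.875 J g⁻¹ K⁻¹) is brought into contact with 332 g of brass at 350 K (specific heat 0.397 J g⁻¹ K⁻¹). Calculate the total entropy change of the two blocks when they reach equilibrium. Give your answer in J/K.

Energy balance: T_f = (m₁c₁T₁ + m₂c₂T₂)/(m₁c₁ + m₂c₂) = 535.55 K.
ΔS₁ = m₁c₁ ln(T_f/T₁) = 373.625 × ln(535.55/601) = -43.08 J/K.
ΔS₂ = m₂c₂ ln(T_f/T₂) = 131.804 × ln(535.55/350) = 56.06 J/K.
ΔS_total = -43.08 + 56.06 = 13 J/K.

ΔS_total = 13 J/K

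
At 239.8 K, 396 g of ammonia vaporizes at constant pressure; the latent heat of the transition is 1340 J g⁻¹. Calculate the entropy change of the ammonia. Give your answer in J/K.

ΔS = 2210 J/K

Heat absorbed by the substance: Q = mL = 396 × 1340 = 530640 J.
At constant T, ΔS = Q_rev/T = 530640 / 239.8 = 2210 J/K.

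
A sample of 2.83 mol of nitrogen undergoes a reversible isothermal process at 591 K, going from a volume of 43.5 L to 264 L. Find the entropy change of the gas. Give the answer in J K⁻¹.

ΔS_gas = 42.4 J/K

For an isothermal ideal gas ΔS_gas = nR ln(V₂/V₁) = 2.83 × 8.314 × ln(264/43.5) = 42.4 J/K.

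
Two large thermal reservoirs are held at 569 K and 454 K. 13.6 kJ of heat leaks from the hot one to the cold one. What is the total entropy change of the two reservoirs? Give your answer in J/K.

ΔS_total = 6.05 J/K

ΔS_hot = −Q/T_H = −13600/569 = -23.902 J/K and ΔS_cold = +Q/T_C = 13600/454 = 29.956 J/K.
ΔS_total = -23.902 + 29.956 = 6.05 J/K, positive as the second law requires.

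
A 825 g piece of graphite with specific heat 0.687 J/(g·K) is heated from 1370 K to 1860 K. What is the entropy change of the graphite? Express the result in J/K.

ΔS = 173 J/K

ΔS = ∫dQ_rev/T = m c ln(T₂/T₁) = 825 × 0.687 × ln(1860/1370) = 173 J/K.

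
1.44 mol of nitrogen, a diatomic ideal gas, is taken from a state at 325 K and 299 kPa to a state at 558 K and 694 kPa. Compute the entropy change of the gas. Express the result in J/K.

ΔS = nC_p ln(T₂/T₁) − nR ln(P₂/P₁), with C_p = 7R/2 = 29.1 J mol⁻¹ K⁻¹ for a diatomic ideal gas.
ΔS = 1.44 × [29.1 × ln(558/325) − 8.314 × ln(694/299)] = 12.6 J/K.

ΔS = 12.6 J/K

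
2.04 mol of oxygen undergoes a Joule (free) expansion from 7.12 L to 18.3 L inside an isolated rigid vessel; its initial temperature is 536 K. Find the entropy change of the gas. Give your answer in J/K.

For an ideal gas in free expansion Q = 0 and W = 0, so T is unchanged.
Entropy is a state function; using a reversible isothermal path, ΔS_gas = nR ln(V₂/V₁) = 2.04 × 8.314 × ln(18.3/7.12) = 16 J/K.

ΔS_gas = 16 J/K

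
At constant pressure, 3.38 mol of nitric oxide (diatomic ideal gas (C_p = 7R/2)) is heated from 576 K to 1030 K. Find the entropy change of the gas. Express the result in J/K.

ΔS = 57.2 J/K

At constant pressure, ΔS = nC_p ln(T₂/T₁) with C_p = 7R/2 = 29.1 J mol⁻¹ K⁻¹.
ΔS = 3.38 × 29.1 × ln(1030/576) = 57.2 J/K.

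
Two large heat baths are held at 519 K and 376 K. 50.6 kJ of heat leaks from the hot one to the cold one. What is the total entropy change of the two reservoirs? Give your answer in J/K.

ΔS_total = 37.1 J/K

ΔS_hot = −Q/T_H = −50600/519 = -97.5 J/K and ΔS_cold = +Q/T_C = 50600/376 = 134.6 J/K.
ΔS_total = -97.5 + 134.6 = 37.1 J/K, positive as the second law requires.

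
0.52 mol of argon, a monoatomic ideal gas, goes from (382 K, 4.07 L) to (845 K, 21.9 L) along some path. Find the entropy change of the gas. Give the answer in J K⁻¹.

ΔS = 12.4 J/K

Entropy is a state function: ΔS = nC_V ln(T₂/T₁) + nR ln(V₂/V₁), with C_V = 3R/2 = 12.47 J mol⁻¹ K⁻¹ for a monoatomic ideal gas.
ΔS = 0.52 × [12.47 × ln(845/382) + 8.314 × ln(21.9/4.07)] = 12.4 J/K.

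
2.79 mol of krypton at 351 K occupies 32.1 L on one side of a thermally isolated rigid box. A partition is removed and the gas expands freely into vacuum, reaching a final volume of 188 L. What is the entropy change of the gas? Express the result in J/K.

No heat is exchanged and no work is done, so the ideal-gas temperature stays constant.
Entropy is a state function; using a reversible isothermal path, ΔS_gas = nR ln(V₂/V₁) = 2.79 × 8.314 × ln(188/32.1) = 41 J/K.

ΔS_gas = 41 J/K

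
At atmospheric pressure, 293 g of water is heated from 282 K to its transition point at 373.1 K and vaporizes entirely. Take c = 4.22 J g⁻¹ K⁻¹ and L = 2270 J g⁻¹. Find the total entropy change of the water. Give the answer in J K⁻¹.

ΔS = 2130 J/K

Warming step: ΔS₁ = m c ln(T_tr/T_i) = 293 × 4.22 × ln(373.1/282) = 346.1 J/K.
Phase change: ΔS₂ = +mL/T_tr = 293 × 2270 / 373.1 = 1783 J/K.
ΔS_total = (346.1) + (1783) = 2130 J/K.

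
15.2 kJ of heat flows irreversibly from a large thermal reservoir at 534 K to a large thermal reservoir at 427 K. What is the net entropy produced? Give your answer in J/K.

ΔS_hot = −Q/T_H = −15200/534 = -28.464 J/K and ΔS_cold = +Q/T_C = 15200/427 = 35.597 J/K.
ΔS_total = -28.464 + 35.597 = 7.13 J/K, positive as the second law requires.

ΔS_total = 7.13 J/K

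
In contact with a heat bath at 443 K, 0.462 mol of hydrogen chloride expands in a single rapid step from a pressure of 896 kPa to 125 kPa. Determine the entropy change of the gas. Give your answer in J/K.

ΔS_gas = 7.57 J/K

Entropy is a state function, so ΔS_gas depends only on the end states.
For an isothermal ideal gas ΔS_gas = nR ln(P₁/P₂) = 0.462 × 8.314 × ln(896/125) = 7.57 J/K.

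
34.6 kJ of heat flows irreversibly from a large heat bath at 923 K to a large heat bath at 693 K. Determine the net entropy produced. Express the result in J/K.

ΔS_hot = −Q/T_H = −34600/923 = -37.49 J/K and ΔS_cold = +Q/T_C = 34600/693 = 49.93 J/K.
ΔS_total = -37.49 + 49.93 = 12.4 J/K, positive as the second law requires.

ΔS_total = 12.4 J/K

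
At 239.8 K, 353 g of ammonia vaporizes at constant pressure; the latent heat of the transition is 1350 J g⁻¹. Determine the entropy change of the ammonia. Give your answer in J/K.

ΔS = 1990 J/K

Heat absorbed by the substance: Q = mL = 353 × 1350 = 476550 J.
At constant T, ΔS = Q_rev/T = 476550 / 239.8 = 1990 J/K.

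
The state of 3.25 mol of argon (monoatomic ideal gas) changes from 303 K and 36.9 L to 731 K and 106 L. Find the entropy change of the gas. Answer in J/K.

Entropy is a state function: ΔS = nC_V ln(T₂/T₁) + nR ln(V₂/V₁), with C_V = 3R/2 = 12.47 J mol⁻¹ K⁻¹ for a monoatomic ideal gas.
ΔS = 3.25 × [12.47 × ln(731/303) + 8.314 × ln(106/36.9)] = 64.2 J/K.

ΔS = 64.2 J/K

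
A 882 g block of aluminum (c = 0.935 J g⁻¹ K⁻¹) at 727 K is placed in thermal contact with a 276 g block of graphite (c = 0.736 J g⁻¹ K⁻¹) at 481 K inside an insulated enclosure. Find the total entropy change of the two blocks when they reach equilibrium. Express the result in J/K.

Energy balance: T_f = (m₁c₁T₁ + m₂c₂T₂)/(m₁c₁ + m₂c₂) = 678.38 K.
ΔS₁ = m₁c₁ ln(T_f/T₁) = 824.67 × ln(678.38/727) = -57.08 J/K.
ΔS₂ = m₂c₂ ln(T_f/T₂) = 203.136 × ln(678.38/481) = 69.85 J/K.
ΔS_total = -57.08 + 69.85 = 12.8 J/K.

ΔS_total = 12.8 J/K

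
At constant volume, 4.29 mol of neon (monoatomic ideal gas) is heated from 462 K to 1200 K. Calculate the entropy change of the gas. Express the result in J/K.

ΔS = 51.1 J/K

At constant volume, ΔS = nC_V ln(T₂/T₁) with C_V = 3R/2 = 12.47 J mol⁻¹ K⁻¹.
ΔS = 4.29 × 12.47 × ln(1200/462) = 51.1 J/K.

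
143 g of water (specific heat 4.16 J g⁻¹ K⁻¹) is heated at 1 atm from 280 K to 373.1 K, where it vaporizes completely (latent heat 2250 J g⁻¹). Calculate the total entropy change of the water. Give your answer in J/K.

ΔS = 1030 J/K

Warming step: ΔS₁ = m c ln(T_tr/T_i) = 143 × 4.16 × ln(373.1/280) = 170.8 J/K.
Phase change: ΔS₂ = +mL/T_tr = 143 × 2250 / 373.1 = 862.4 J/K.
ΔS_total = (170.8) + (862.4) = 1030 J/K.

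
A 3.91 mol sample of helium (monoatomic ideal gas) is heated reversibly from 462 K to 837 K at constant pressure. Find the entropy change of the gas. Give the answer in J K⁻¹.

ΔS = 48.3 J/K

At constant pressure, ΔS = nC_p ln(T₂/T₁) with C_p = 5R/2 = 20.79 J mol⁻¹ K⁻¹.
ΔS = 3.91 × 20.79 × ln(837/462) = 48.3 J/K.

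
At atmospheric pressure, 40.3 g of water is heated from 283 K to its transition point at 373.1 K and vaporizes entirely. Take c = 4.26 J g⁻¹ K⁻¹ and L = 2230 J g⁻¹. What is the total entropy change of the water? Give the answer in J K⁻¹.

Warming step: ΔS₁ = m c ln(T_tr/T_i) = 40.3 × 4.26 × ln(373.1/283) = 47.45 J/K.
Phase change: ΔS₂ = +mL/T_tr = 40.3 × 2230 / 373.1 = 240.9 J/K.
ΔS_total = (47.45) + (240.9) = 288 J/K.

ΔS = 288 J/K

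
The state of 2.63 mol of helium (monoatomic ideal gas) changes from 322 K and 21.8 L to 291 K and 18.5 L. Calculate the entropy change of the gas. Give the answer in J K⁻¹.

ΔS = -6.91 J/K

Entropy is a state function: ΔS = nC_V ln(T₂/T₁) + nR ln(V₂/V₁), with C_V = 3R/2 = 12.47 J mol⁻¹ K⁻¹ for a monoatomic ideal gas.
ΔS = 2.63 × [12.47 × ln(291/322) + 8.314 × ln(18.5/21.8)] = -6.91 J/K.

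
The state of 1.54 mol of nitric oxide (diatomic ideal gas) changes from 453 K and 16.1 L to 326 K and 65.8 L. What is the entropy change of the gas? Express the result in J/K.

Entropy is a state function: ΔS = nC_V ln(T₂/T₁) + nR ln(V₂/V₁), with C_V = 5R/2 = 20.79 J mol⁻¹ K⁻¹ for a diatomic ideal gas.
ΔS = 1.54 × [20.79 × ln(326/453) + 8.314 × ln(65.8/16.1)] = 7.49 J/K.

ΔS = 7.49 J/K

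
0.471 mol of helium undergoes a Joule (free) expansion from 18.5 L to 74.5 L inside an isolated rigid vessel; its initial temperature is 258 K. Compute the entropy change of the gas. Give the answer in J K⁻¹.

No heat is exchanged and no work is done, so the ideal-gas temperature stays constant.
Entropy is a state function; using a reversible isothermal path, ΔS_gas = nR ln(V₂/V₁) = 0.471 × 8.314 × ln(74.5/18.5) = 5.45 J/K.

ΔS_gas = 5.45 J/K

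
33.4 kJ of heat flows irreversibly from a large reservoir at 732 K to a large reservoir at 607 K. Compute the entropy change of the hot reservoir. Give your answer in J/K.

ΔS_hot = -45.6 J/K

The hot reservoir loses heat Q, so ΔS_hot = −Q/T_H = −33400/732 = -45.6 J/K.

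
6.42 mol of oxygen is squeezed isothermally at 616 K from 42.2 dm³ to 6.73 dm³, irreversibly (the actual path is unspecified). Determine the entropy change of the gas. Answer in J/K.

ΔS_gas = -98 J/K

Entropy is a state function, so ΔS_gas depends only on the end states.
For an isothermal ideal gas ΔS_gas = nR ln(V₂/V₁) = 6.42 × 8.314 × ln(6.73/42.2) = -98 J/K.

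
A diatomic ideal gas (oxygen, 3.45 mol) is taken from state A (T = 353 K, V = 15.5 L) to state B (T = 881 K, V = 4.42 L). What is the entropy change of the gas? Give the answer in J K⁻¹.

Entropy is a state function: ΔS = nC_V ln(T₂/T₁) + nR ln(V₂/V₁), with C_V = 5R/2 = 20.79 J mol⁻¹ K⁻¹ for a diatomic ideal gas.
ΔS = 3.45 × [20.79 × ln(881/353) + 8.314 × ln(4.42/15.5)] = 29.6 J/K.

ΔS = 29.6 J/K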